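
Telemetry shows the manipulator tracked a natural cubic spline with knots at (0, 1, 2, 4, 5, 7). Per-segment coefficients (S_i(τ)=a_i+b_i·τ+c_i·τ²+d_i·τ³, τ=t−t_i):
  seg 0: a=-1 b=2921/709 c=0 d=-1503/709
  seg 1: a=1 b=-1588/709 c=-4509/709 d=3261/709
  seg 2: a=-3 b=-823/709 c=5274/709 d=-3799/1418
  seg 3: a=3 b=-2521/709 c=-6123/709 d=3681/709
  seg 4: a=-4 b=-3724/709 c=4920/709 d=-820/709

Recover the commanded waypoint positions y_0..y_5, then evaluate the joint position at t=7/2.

y_0 = S_0(0) = a_0 = -1
y_1 = S_1(0) = a_1 = 1
y_2 = S_2(0) = a_2 = -3
y_3 = S_3(0) = a_3 = 3
y_4 = S_4(0) = a_4 = -4
y_5 = S_4(2) = 4
t_q=7/2 is in segment 2 (τ=3/2); S_2(τ)=33507/11344

y_0=-1 y_1=1 y_2=-3 y_3=3 y_4=-4 y_5=4
S(7/2) = 33507/11344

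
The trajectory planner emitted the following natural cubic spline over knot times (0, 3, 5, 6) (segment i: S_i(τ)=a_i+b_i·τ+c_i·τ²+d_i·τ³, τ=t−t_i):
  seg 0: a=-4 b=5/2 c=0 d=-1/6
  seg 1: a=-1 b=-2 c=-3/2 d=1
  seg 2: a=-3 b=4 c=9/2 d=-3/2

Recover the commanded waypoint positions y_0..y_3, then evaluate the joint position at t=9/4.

y_0 = S_0(0) = a_0 = -4
y_1 = S_1(0) = a_1 = -1
y_2 = S_2(0) = a_2 = -3
y_3 = S_2(1) = 4
t_q=9/4 is in segment 0 (τ=9/4); S_0(τ)=-35/128

y_0=-4 y_1=-1 y_2=-3 y_3=4
S(9/4) = -35/128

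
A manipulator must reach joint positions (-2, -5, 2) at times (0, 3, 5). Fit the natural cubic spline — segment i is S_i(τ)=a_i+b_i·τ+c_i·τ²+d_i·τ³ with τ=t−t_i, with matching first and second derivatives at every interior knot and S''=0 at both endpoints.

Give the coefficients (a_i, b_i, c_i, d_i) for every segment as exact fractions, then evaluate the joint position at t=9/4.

  seg 0: a=-2 b=-47/20 c=0 d=3/20
  seg 1: a=-5 b=17/10 c=27/20 d=-9/40
S(9/4) = -7141/1280

Δ: Δ0=-1, Δ1=7/2
row 1: diag=10, rhs=27; c'=1/5, d'=27/10
back: M1=27/10
M: M0=0, M1=27/10, M2=0
seg 0: a=-2, c=M0/2=0, d=(M1−M0)/(6·3)=3/20, b=Δ0−h0·(2M0+M1)/6=-47/20
seg 1: a=-5, c=M1/2=27/20, d=(M2−M1)/(6·2)=-9/40, b=Δ1−h1·(2M1+M2)/6=17/10
t_q=9/4 → seg 0, τ=9/4; S=-2+-47/20·τ+0·τ²+3/20·τ³=-7141/1280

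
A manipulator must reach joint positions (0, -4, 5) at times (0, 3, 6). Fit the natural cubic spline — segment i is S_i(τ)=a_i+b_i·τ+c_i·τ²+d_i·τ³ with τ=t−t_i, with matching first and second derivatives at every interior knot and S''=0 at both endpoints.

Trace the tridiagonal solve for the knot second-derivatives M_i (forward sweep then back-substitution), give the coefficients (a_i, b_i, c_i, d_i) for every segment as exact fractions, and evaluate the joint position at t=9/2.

  seg 0: a=0 b=-29/12 c=0 d=13/108
  seg 1: a=-4 b=5/6 c=13/12 d=-13/108
S(9/2) = -23/32

Δ: Δ0=-4/3, Δ1=3
row 1: diag=12, rhs=26; c'=1/4, d'=13/6
back: M1=13/6
M: M0=0, M1=13/6, M2=0
seg 0: a=0, c=M0/2=0, d=(M1−M0)/(6·3)=13/108, b=Δ0−h0·(2M0+M1)/6=-29/12
seg 1: a=-4, c=M1/2=13/12, d=(M2−M1)/(6·3)=-13/108, b=Δ1−h1·(2M1+M2)/6=5/6
t_q=9/2 → seg 1, τ=3/2; S=-4+5/6·τ+13/12·τ²+-13/108·τ³=-23/32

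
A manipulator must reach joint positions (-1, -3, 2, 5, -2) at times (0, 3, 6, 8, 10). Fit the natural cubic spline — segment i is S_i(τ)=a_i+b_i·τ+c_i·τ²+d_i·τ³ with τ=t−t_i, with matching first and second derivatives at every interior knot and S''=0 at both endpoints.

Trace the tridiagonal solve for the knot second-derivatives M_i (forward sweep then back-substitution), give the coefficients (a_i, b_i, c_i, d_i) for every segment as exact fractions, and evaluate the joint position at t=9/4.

  seg 0: a=-1 b=-169/140 c=0 d=227/3780
  seg 1: a=-3 b=29/70 c=227/420 d=-31/756
  seg 2: a=2 b=51/20 c=6/35 d=-39/112
  seg 3: a=5 b=-33/35 c=-537/280 d=179/560
S(9/4) = -3881/1280

Δ: Δ0=-2/3, Δ1=5/3, Δ2=3/2, Δ3=-7/2
row 1: diag=12, rhs=14; c'=1/4, d'=7/6
row 2: denom=10−3·1/4=37/4; d'=(-1−3·7/6)/(37/4)=-18/37
row 3: denom=8−2·8/37=280/37; d'=(-30−2·-18/37)/(280/37)=-537/140
back: M3=-537/140
back: M2=-18/37−8/37·-537/140=12/35
back: M1=7/6−1/4·12/35=227/210
M: M0=0, M1=227/210, M2=12/35, M3=-537/140, M4=0
seg 0: a=-1, c=M0/2=0, d=(M1−M0)/(6·3)=227/3780, b=Δ0−h0·(2M0+M1)/6=-169/140
seg 1: a=-3, c=M1/2=227/420, d=(M2−M1)/(6·3)=-31/756, b=Δ1−h1·(2M1+M2)/6=29/70
seg 2: a=2, c=M2/2=6/35, d=(M3−M2)/(6·2)=-39/112, b=Δ2−h2·(2M2+M3)/6=51/20
seg 3: a=5, c=M3/2=-537/280, d=(M4−M3)/(6·2)=179/560, b=Δ3−h3·(2M3+M4)/6=-33/35
t_q=9/4 → seg 0, τ=9/4; S=-1+-169/140·τ+0·τ²+227/3780·τ³=-3881/1280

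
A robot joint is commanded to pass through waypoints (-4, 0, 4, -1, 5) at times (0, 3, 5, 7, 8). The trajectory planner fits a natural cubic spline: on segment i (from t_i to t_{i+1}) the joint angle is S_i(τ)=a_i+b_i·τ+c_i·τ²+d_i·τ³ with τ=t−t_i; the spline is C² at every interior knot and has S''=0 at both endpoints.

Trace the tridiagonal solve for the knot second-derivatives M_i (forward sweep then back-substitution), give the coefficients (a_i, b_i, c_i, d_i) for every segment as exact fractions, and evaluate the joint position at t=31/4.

  seg 0: a=-4 b=19/39 c=0 d=11/117
  seg 1: a=0 b=118/39 c=11/13 d=-53/78
  seg 2: a=4 b=-68/39 c=-42/13 d=445/312
  seg 3: a=-1 b=191/78 c=277/52 d=-277/156
S(31/4) = 10263/3328

Δ: Δ0=4/3, Δ1=2, Δ2=-5/2, Δ3=6
row 1: diag=10, rhs=4; c'=1/5, d'=2/5
row 2: denom=8−2·1/5=38/5; d'=(-27−2·2/5)/(38/5)=-139/38
row 3: denom=6−2·5/19=104/19; d'=(51−2·-139/38)/(104/19)=277/26
back: M3=277/26
back: M2=-139/38−5/19·277/26=-84/13
back: M1=2/5−1/5·-84/13=22/13
M: M0=0, M1=22/13, M2=-84/13, M3=277/26, M4=0
seg 0: a=-4, c=M0/2=0, d=(M1−M0)/(6·3)=11/117, b=Δ0−h0·(2M0+M1)/6=19/39
seg 1: a=0, c=M1/2=11/13, d=(M2−M1)/(6·2)=-53/78, b=Δ1−h1·(2M1+M2)/6=118/39
seg 2: a=4, c=M2/2=-42/13, d=(M3−M2)/(6·2)=445/312, b=Δ2−h2·(2M2+M3)/6=-68/39
seg 3: a=-1, c=M3/2=277/52, d=(M4−M3)/(6·1)=-277/156, b=Δ3−h3·(2M3+M4)/6=191/78
t_q=31/4 → seg 3, τ=3/4; S=-1+191/78·τ+277/52·τ²+-277/156·τ³=10263/3328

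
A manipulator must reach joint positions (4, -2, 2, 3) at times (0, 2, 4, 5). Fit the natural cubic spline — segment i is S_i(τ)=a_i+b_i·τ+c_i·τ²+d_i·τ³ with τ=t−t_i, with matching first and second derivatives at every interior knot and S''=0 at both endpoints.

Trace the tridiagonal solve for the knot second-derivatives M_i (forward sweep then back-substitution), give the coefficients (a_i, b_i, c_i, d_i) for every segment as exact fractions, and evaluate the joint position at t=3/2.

Δ: Δ0=-3, Δ1=2, Δ2=1
row 1: diag=8, rhs=30; c'=1/4, d'=15/4
row 2: denom=6−2·1/4=11/2; d'=(-6−2·15/4)/(11/2)=-27/11
back: M2=-27/11
back: M1=15/4−1/4·-27/11=48/11
M: M0=0, M1=48/11, M2=-27/11, M3=0
seg 0: a=4, c=M0/2=0, d=(M1−M0)/(6·2)=4/11, b=Δ0−h0·(2M0+M1)/6=-49/11
seg 1: a=-2, c=M1/2=24/11, d=(M2−M1)/(6·2)=-25/44, b=Δ1−h1·(2M1+M2)/6=-1/11
seg 2: a=2, c=M2/2=-27/22, d=(M3−M2)/(6·1)=9/22, b=Δ2−h2·(2M2+M3)/6=20/11
t_q=3/2 → seg 0, τ=3/2; S=4+-49/11·τ+0·τ²+4/11·τ³=-16/11

  seg 0: a=4 b=-49/11 c=0 d=4/11
  seg 1: a=-2 b=-1/11 c=24/11 d=-25/44
  seg 2: a=2 b=20/11 c=-27/22 d=9/22
S(3/2) = -16/11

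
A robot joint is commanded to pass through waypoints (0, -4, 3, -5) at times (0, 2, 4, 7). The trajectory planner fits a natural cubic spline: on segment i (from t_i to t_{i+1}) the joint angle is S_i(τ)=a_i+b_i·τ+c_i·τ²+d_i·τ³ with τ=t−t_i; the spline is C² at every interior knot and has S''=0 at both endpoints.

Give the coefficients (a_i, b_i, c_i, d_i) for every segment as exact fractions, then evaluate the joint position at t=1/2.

  seg 0: a=0 b=-215/57 c=0 d=101/228
  seg 1: a=-4 b=88/57 c=101/38 d=-383/456
  seg 2: a=3 b=239/114 c=-181/76 d=181/684
S(1/2) = -1113/608

Δ: Δ0=-2, Δ1=7/2, Δ2=-8/3
row 1: diag=8, rhs=33; c'=1/4, d'=33/8
row 2: denom=10−2·1/4=19/2; d'=(-37−2·33/8)/(19/2)=-181/38
back: M2=-181/38
back: M1=33/8−1/4·-181/38=101/19
M: M0=0, M1=101/19, M2=-181/38, M3=0
seg 0: a=0, c=M0/2=0, d=(M1−M0)/(6·2)=101/228, b=Δ0−h0·(2M0+M1)/6=-215/57
seg 1: a=-4, c=M1/2=101/38, d=(M2−M1)/(6·2)=-383/456, b=Δ1−h1·(2M1+M2)/6=88/57
seg 2: a=3, c=M2/2=-181/76, d=(M3−M2)/(6·3)=181/684, b=Δ2−h2·(2M2+M3)/6=239/114
t_q=1/2 → seg 0, τ=1/2; S=0+-215/57·τ+0·τ²+101/228·τ³=-1113/608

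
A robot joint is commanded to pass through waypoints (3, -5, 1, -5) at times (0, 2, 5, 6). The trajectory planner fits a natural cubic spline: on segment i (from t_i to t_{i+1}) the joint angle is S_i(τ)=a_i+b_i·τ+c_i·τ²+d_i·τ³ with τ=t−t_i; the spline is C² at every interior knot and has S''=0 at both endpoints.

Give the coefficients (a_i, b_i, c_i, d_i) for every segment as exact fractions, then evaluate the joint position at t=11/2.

  seg 0: a=3 b=-428/71 c=0 d=36/71
  seg 1: a=-5 b=4/71 c=216/71 d=-170/213
  seg 2: a=1 b=-230/71 c=-294/71 d=98/71
S(11/2) = -421/284

Δ: Δ0=-4, Δ1=2, Δ2=-6
row 1: diag=10, rhs=36; c'=3/10, d'=18/5
row 2: denom=8−3·3/10=71/10; d'=(-48−3·18/5)/(71/10)=-588/71
back: M2=-588/71
back: M1=18/5−3/10·-588/71=432/71
M: M0=0, M1=432/71, M2=-588/71, M3=0
seg 0: a=3, c=M0/2=0, d=(M1−M0)/(6·2)=36/71, b=Δ0−h0·(2M0+M1)/6=-428/71
seg 1: a=-5, c=M1/2=216/71, d=(M2−M1)/(6·3)=-170/213, b=Δ1−h1·(2M1+M2)/6=4/71
seg 2: a=1, c=M2/2=-294/71, d=(M3−M2)/(6·1)=98/71, b=Δ2−h2·(2M2+M3)/6=-230/71
t_q=11/2 → seg 2, τ=1/2; S=1+-230/71·τ+-294/71·τ²+98/71·τ³=-421/284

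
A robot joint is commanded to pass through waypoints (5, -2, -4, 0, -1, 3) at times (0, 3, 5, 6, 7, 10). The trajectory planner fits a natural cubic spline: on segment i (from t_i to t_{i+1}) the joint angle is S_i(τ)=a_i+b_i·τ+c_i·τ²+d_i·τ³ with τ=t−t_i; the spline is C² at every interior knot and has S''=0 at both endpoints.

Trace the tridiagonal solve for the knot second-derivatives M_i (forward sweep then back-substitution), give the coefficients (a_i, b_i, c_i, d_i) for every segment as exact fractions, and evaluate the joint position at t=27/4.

Δ: Δ0=-7/3, Δ1=-1, Δ2=4, Δ3=-1, Δ4=4/3
row 1: diag=10, rhs=8; c'=1/5, d'=4/5
row 2: denom=6−2·1/5=28/5; d'=(30−2·4/5)/(28/5)=71/14
row 3: denom=4−1·5/28=107/28; d'=(-30−1·71/14)/(107/28)=-982/107
row 4: denom=8−1·28/107=828/107; d'=(14−1·-982/107)/(828/107)=620/207
back: M4=620/207
back: M3=-982/107−28/107·620/207=-2062/207
back: M2=71/14−5/28·-2062/207=1418/207
back: M1=4/5−1/5·1418/207=-118/207
M: M0=0, M1=-118/207, M2=1418/207, M3=-2062/207, M4=620/207, M5=0
seg 0: a=5, c=M0/2=0, d=(M1−M0)/(6·3)=-59/1863, b=Δ0−h0·(2M0+M1)/6=-424/207
seg 1: a=-2, c=M1/2=-59/207, d=(M2−M1)/(6·2)=128/207, b=Δ1−h1·(2M1+M2)/6=-601/207
seg 2: a=-4, c=M2/2=709/207, d=(M3−M2)/(6·1)=-580/207, b=Δ2−h2·(2M2+M3)/6=233/69
seg 3: a=0, c=M3/2=-1031/207, d=(M4−M3)/(6·1)=149/69, b=Δ3−h3·(2M3+M4)/6=377/207
seg 4: a=-1, c=M4/2=310/207, d=(M5−M4)/(6·3)=-310/1863, b=Δ4−h4·(2M4+M5)/6=-344/207
t_q=27/4 → seg 3, τ=3/4; S=0+377/207·τ+-1031/207·τ²+149/69·τ³=-2317/4416

  seg 0: a=5 b=-424/207 c=0 d=-59/1863
  seg 1: a=-2 b=-601/207 c=-59/207 d=128/207
  seg 2: a=-4 b=233/69 c=709/207 d=-580/207
  seg 3: a=0 b=377/207 c=-1031/207 d=149/69
  seg 4: a=-1 b=-344/207 c=310/207 d=-310/1863
S(27/4) = -2317/4416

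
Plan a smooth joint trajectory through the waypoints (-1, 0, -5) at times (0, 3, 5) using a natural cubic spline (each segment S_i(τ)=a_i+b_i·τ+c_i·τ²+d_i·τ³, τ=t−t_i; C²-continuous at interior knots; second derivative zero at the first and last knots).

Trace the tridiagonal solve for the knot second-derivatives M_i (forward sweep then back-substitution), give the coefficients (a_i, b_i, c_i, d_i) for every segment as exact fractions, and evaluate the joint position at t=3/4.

  seg 0: a=-1 b=71/60 c=0 d=-17/180
  seg 1: a=0 b=-41/30 c=-17/20 d=17/120
S(3/4) = -39/256

Δ: Δ0=1/3, Δ1=-5/2
row 1: diag=10, rhs=-17; c'=1/5, d'=-17/10
back: M1=-17/10
M: M0=0, M1=-17/10, M2=0
seg 0: a=-1, c=M0/2=0, d=(M1−M0)/(6·3)=-17/180, b=Δ0−h0·(2M0+M1)/6=71/60
seg 1: a=0, c=M1/2=-17/20, d=(M2−M1)/(6·2)=17/120, b=Δ1−h1·(2M1+M2)/6=-41/30
t_q=3/4 → seg 0, τ=3/4; S=-1+71/60·τ+0·τ²+-17/180·τ³=-39/256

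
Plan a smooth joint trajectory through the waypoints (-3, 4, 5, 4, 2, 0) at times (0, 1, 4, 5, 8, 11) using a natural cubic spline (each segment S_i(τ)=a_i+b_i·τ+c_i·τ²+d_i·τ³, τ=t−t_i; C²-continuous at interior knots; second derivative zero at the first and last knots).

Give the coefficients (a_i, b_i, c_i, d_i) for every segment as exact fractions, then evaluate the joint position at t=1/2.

Δ: Δ0=7, Δ1=1/3, Δ2=-1, Δ3=-2/3, Δ4=-2/3
row 1: diag=8, rhs=-40; c'=3/8, d'=-5
row 2: denom=8−3·3/8=55/8; d'=(-8−3·-5)/(55/8)=56/55
row 3: denom=8−1·8/55=432/55; d'=(2−1·56/55)/(432/55)=1/8
row 4: denom=12−3·55/144=521/48; d'=(0−3·1/8)/(521/48)=-18/521
back: M4=-18/521
back: M3=1/8−55/144·-18/521=72/521
back: M2=56/55−8/55·72/521=520/521
back: M1=-5−3/8·520/521=-2800/521
M: M0=0, M1=-2800/521, M2=520/521, M3=72/521, M4=-18/521, M5=0
seg 0: a=-3, c=M0/2=0, d=(M1−M0)/(6·1)=-1400/1563, b=Δ0−h0·(2M0+M1)/6=12341/1563
seg 1: a=4, c=M1/2=-1400/521, d=(M2−M1)/(6·3)=1660/4689, b=Δ1−h1·(2M1+M2)/6=8141/1563
seg 2: a=5, c=M2/2=260/521, d=(M3−M2)/(6·1)=-224/1563, b=Δ2−h2·(2M2+M3)/6=-2119/1563
seg 3: a=4, c=M3/2=36/521, d=(M4−M3)/(6·3)=-5/521, b=Δ3−h3·(2M3+M4)/6=-1231/1563
seg 4: a=2, c=M4/2=-9/521, d=(M5−M4)/(6·3)=1/521, b=Δ4−h4·(2M4+M5)/6=-988/1563
t_q=1/2 → seg 0, τ=1/2; S=-3+12341/1563·τ+0·τ²+-1400/1563·τ³=871/1042

  seg 0: a=-3 b=12341/1563 c=0 d=-1400/1563
  seg 1: a=4 b=8141/1563 c=-1400/521 d=1660/4689
  seg 2: a=5 b=-2119/1563 c=260/521 d=-224/1563
  seg 3: a=4 b=-1231/1563 c=36/521 d=-5/521
  seg 4: a=2 b=-988/1563 c=-9/521 d=1/521
S(1/2) = 871/1042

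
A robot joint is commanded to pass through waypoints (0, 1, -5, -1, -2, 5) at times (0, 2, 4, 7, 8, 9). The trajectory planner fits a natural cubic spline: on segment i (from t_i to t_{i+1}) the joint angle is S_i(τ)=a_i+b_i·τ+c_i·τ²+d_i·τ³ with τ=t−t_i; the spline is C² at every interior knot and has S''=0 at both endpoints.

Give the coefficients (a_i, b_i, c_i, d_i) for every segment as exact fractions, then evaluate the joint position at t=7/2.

Δ: Δ0=1/2, Δ1=-3, Δ2=4/3, Δ3=-1, Δ4=7
row 1: diag=8, rhs=-21; c'=1/4, d'=-21/8
row 2: denom=10−2·1/4=19/2; d'=(26−2·-21/8)/(19/2)=125/38
row 3: denom=8−3·6/19=134/19; d'=(-14−3·125/38)/(134/19)=-907/268
row 4: denom=4−1·19/134=517/134; d'=(48−1·-907/268)/(517/134)=293/22
back: M4=293/22
back: M3=-907/268−19/134·293/22=-58/11
back: M2=125/38−6/19·-58/11=109/22
back: M1=-21/8−1/4·109/22=-85/22
M: M0=0, M1=-85/22, M2=109/22, M3=-58/11, M4=293/22, M5=0
seg 0: a=0, c=M0/2=0, d=(M1−M0)/(6·2)=-85/264, b=Δ0−h0·(2M0+M1)/6=59/33
seg 1: a=1, c=M1/2=-85/44, d=(M2−M1)/(6·2)=97/132, b=Δ1−h1·(2M1+M2)/6=-137/66
seg 2: a=-5, c=M2/2=109/44, d=(M3−M2)/(6·3)=-25/44, b=Δ2−h2·(2M2+M3)/6=-65/66
seg 3: a=-1, c=M3/2=-29/11, d=(M4−M3)/(6·1)=409/132, b=Δ3−h3·(2M3+M4)/6=-193/132
seg 4: a=-2, c=M4/2=293/44, d=(M5−M4)/(6·1)=-293/132, b=Δ4−h4·(2M4+M5)/6=169/66
t_q=7/2 → seg 1, τ=3/2; S=1+-137/66·τ+-85/44·τ²+97/132·τ³=-1401/352

  seg 0: a=0 b=59/33 c=0 d=-85/264
  seg 1: a=1 b=-137/66 c=-85/44 d=97/132
  seg 2: a=-5 b=-65/66 c=109/44 d=-25/44
  seg 3: a=-1 b=-193/132 c=-29/11 d=409/132
  seg 4: a=-2 b=169/66 c=293/44 d=-293/132
S(7/2) = -1401/352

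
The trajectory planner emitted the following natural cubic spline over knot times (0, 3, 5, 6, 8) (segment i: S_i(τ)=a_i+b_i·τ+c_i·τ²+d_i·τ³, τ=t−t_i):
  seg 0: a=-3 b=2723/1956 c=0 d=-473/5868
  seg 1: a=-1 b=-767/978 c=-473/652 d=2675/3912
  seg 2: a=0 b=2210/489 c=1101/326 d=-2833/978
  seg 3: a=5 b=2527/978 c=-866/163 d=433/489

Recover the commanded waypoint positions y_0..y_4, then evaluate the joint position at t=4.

y_0=-3 y_1=-1 y_2=0 y_3=5 y_4=-4
S(4) = -2381/1304

y_0 = S_0(0) = a_0 = -3
y_1 = S_1(0) = a_1 = -1
y_2 = S_2(0) = a_2 = 0
y_3 = S_3(0) = a_3 = 5
y_4 = S_3(2) = -4
t_q=4 is in segment 1 (τ=1); S_1(τ)=-2381/1304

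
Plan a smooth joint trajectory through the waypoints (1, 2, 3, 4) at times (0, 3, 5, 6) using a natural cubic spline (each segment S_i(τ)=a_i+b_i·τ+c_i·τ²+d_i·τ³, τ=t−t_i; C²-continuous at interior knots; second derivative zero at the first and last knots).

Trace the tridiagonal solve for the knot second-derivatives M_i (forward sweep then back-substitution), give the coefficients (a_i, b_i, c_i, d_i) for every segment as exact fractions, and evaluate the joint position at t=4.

Δ: Δ0=1/3, Δ1=1/2, Δ2=1
row 1: diag=10, rhs=1; c'=1/5, d'=1/10
row 2: denom=6−2·1/5=28/5; d'=(3−2·1/10)/(28/5)=1/2
back: M2=1/2
back: M1=1/10−1/5·1/2=0
M: M0=0, M1=0, M2=1/2, M3=0
seg 0: a=1, c=M0/2=0, d=(M1−M0)/(6·3)=0, b=Δ0−h0·(2M0+M1)/6=1/3
seg 1: a=2, c=M1/2=0, d=(M2−M1)/(6·2)=1/24, b=Δ1−h1·(2M1+M2)/6=1/3
seg 2: a=3, c=M2/2=1/4, d=(M3−M2)/(6·1)=-1/12, b=Δ2−h2·(2M2+M3)/6=5/6
t_q=4 → seg 1, τ=1; S=2+1/3·τ+0·τ²+1/24·τ³=19/8

  seg 0: a=1 b=1/3 c=0 d=0
  seg 1: a=2 b=1/3 c=0 d=1/24
  seg 2: a=3 b=5/6 c=1/4 d=-1/12
S(4) = 19/8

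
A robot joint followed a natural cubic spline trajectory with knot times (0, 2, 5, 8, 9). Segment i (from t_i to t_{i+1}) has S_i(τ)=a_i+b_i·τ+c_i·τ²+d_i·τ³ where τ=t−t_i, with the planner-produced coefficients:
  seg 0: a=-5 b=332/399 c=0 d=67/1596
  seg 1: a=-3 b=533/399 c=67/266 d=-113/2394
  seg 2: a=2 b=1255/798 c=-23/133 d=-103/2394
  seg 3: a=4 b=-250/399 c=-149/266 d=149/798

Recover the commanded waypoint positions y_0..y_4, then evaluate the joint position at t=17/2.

y_0 = S_0(0) = a_0 = -5
y_1 = S_1(0) = a_1 = -3
y_2 = S_2(0) = a_2 = 2
y_3 = S_3(0) = a_3 = 4
y_4 = S_3(1) = 3
t_q=17/2 is in segment 3 (τ=1/2); S_3(τ)=7597/2128

y_0=-5 y_1=-3 y_2=2 y_3=4 y_4=3
S(17/2) = 7597/2128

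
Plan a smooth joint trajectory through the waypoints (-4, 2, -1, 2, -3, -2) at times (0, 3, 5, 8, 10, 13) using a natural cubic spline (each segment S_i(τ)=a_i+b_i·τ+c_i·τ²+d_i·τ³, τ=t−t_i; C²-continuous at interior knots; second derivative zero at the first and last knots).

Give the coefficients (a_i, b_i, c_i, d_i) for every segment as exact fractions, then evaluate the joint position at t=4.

  seg 0: a=-4 b=9313/2772 c=0 d=-3769/24948
  seg 1: a=2 b=-997/1386 c=-3769/2772 d=2687/5544
  seg 2: a=-1 b=-79/231 c=1073/693 d=-109/297
  seg 3: a=2 b=-74/77 c=-1216/693 d=2731/5544
  seg 4: a=-3 b=-2867/1386 c=3329/2772 d=-3329/24948
S(4) = 2249/5544

Δ: Δ0=2, Δ1=-3/2, Δ2=1, Δ3=-5/2, Δ4=1/3
row 1: diag=10, rhs=-21; c'=1/5, d'=-21/10
row 2: denom=10−2·1/5=48/5; d'=(15−2·-21/10)/(48/5)=2
row 3: denom=10−3·5/16=145/16; d'=(-21−3·2)/(145/16)=-432/145
row 4: denom=10−2·32/145=1386/145; d'=(17−2·-432/145)/(1386/145)=3329/1386
back: M4=3329/1386
back: M3=-432/145−32/145·3329/1386=-2432/693
back: M2=2−5/16·-2432/693=2146/693
back: M1=-21/10−1/5·2146/693=-3769/1386
M: M0=0, M1=-3769/1386, M2=2146/693, M3=-2432/693, M4=3329/1386, M5=0
seg 0: a=-4, c=M0/2=0, d=(M1−M0)/(6·3)=-3769/24948, b=Δ0−h0·(2M0+M1)/6=9313/2772
seg 1: a=2, c=M1/2=-3769/2772, d=(M2−M1)/(6·2)=2687/5544, b=Δ1−h1·(2M1+M2)/6=-997/1386
seg 2: a=-1, c=M2/2=1073/693, d=(M3−M2)/(6·3)=-109/297, b=Δ2−h2·(2M2+M3)/6=-79/231
seg 3: a=2, c=M3/2=-1216/693, d=(M4−M3)/(6·2)=2731/5544, b=Δ3−h3·(2M3+M4)/6=-74/77
seg 4: a=-3, c=M4/2=3329/2772, d=(M5−M4)/(6·3)=-3329/24948, b=Δ4−h4·(2M4+M5)/6=-2867/1386
t_q=4 → seg 1, τ=1; S=2+-997/1386·τ+-3769/2772·τ²+2687/5544·τ³=2249/5544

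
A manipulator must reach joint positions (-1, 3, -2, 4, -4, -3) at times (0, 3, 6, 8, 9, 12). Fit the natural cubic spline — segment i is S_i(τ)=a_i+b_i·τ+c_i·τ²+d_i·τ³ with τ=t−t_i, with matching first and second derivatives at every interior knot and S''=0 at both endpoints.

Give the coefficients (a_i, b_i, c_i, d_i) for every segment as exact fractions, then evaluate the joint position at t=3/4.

Δ: Δ0=4/3, Δ1=-5/3, Δ2=3, Δ3=-8, Δ4=1/3
row 1: diag=12, rhs=-18; c'=1/4, d'=-3/2
row 2: denom=10−3·1/4=37/4; d'=(28−3·-3/2)/(37/4)=130/37
row 3: denom=6−2·8/37=206/37; d'=(-66−2·130/37)/(206/37)=-1351/103
row 4: denom=8−1·37/206=1611/206; d'=(50−1·-1351/103)/(1611/206)=4334/537
back: M4=4334/537
back: M3=-1351/103−37/206·4334/537=-7822/537
back: M2=130/37−8/37·-7822/537=3578/537
back: M1=-3/2−1/4·3578/537=-1700/537
M: M0=0, M1=-1700/537, M2=3578/537, M3=-7822/537, M4=4334/537, M5=0
seg 0: a=-1, c=M0/2=0, d=(M1−M0)/(6·3)=-850/4833, b=Δ0−h0·(2M0+M1)/6=522/179
seg 1: a=3, c=M1/2=-850/537, d=(M2−M1)/(6·3)=2639/4833, b=Δ1−h1·(2M1+M2)/6=-328/179
seg 2: a=-2, c=M2/2=1789/537, d=(M3−M2)/(6·2)=-950/537, b=Δ2−h2·(2M2+M3)/6=611/179
seg 3: a=4, c=M3/2=-3911/537, d=(M4−M3)/(6·1)=2026/537, b=Δ3−h3·(2M3+M4)/6=-2411/537
seg 4: a=-4, c=M4/2=2167/537, d=(M5−M4)/(6·3)=-2167/4833, b=Δ4−h4·(2M4+M5)/6=-1385/179
t_q=3/4 → seg 0, τ=3/4; S=-1+522/179·τ+0·τ²+-850/4833·τ³=6375/5728

  seg 0: a=-1 b=522/179 c=0 d=-850/4833
  seg 1: a=3 b=-328/179 c=-850/537 d=2639/4833
  seg 2: a=-2 b=611/179 c=1789/537 d=-950/537
  seg 3: a=4 b=-2411/537 c=-3911/537 d=2026/537
  seg 4: a=-4 b=-1385/179 c=2167/537 d=-2167/4833
S(3/4) = 6375/5728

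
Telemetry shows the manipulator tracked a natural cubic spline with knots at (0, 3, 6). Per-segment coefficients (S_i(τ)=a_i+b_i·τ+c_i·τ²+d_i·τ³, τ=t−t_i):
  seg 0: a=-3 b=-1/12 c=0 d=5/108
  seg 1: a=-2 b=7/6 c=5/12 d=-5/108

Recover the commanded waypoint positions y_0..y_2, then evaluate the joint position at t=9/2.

y_0 = S_0(0) = a_0 = -3
y_1 = S_1(0) = a_1 = -2
y_2 = S_1(3) = 4
t_q=9/2 is in segment 1 (τ=3/2); S_1(τ)=17/32

y_0=-3 y_1=-2 y_2=4
S(9/2) = 17/32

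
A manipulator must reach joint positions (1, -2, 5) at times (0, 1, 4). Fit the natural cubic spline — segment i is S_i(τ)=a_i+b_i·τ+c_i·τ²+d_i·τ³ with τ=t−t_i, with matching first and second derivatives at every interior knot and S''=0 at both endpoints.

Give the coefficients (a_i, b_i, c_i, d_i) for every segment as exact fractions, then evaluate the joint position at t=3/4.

Δ: Δ0=-3, Δ1=7/3
row 1: diag=8, rhs=32; c'=3/8, d'=4
back: M1=4
M: M0=0, M1=4, M2=0
seg 0: a=1, c=M0/2=0, d=(M1−M0)/(6·1)=2/3, b=Δ0−h0·(2M0+M1)/6=-11/3
seg 1: a=-2, c=M1/2=2, d=(M2−M1)/(6·3)=-2/9, b=Δ1−h1·(2M1+M2)/6=-5/3
t_q=3/4 → seg 0, τ=3/4; S=1+-11/3·τ+0·τ²+2/3·τ³=-47/32

  seg 0: a=1 b=-11/3 c=0 d=2/3
  seg 1: a=-2 b=-5/3 c=2 d=-2/9
S(3/4) = -47/32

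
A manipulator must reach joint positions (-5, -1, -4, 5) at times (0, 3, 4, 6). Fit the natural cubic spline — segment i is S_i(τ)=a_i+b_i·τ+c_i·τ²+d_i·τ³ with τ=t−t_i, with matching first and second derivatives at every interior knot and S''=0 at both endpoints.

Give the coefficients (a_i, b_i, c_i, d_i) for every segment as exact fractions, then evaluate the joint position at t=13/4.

  seg 0: a=-5 b=979/282 c=0 d=-67/282
  seg 1: a=-1 b=-415/141 c=-201/94 d=587/282
  seg 2: a=-4 b=-275/282 c=193/47 d=-193/282
S(13/4) = -11051/6016

Δ: Δ0=4/3, Δ1=-3, Δ2=9/2
row 1: diag=8, rhs=-26; c'=1/8, d'=-13/4
row 2: denom=6−1·1/8=47/8; d'=(45−1·-13/4)/(47/8)=386/47
back: M2=386/47
back: M1=-13/4−1/8·386/47=-201/47
M: M0=0, M1=-201/47, M2=386/47, M3=0
seg 0: a=-5, c=M0/2=0, d=(M1−M0)/(6·3)=-67/282, b=Δ0−h0·(2M0+M1)/6=979/282
seg 1: a=-1, c=M1/2=-201/94, d=(M2−M1)/(6·1)=587/282, b=Δ1−h1·(2M1+M2)/6=-415/141
seg 2: a=-4, c=M2/2=193/47, d=(M3−M2)/(6·2)=-193/282, b=Δ2−h2·(2M2+M3)/6=-275/282
t_q=13/4 → seg 1, τ=1/4; S=-1+-415/141·τ+-201/94·τ²+587/282·τ³=-11051/6016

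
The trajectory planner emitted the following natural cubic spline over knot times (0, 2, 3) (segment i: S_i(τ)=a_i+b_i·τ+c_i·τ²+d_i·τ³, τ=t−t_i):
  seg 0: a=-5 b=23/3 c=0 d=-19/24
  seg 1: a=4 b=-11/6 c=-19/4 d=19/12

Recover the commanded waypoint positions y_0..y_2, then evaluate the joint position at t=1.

y_0 = S_0(0) = a_0 = -5
y_1 = S_1(0) = a_1 = 4
y_2 = S_1(1) = -1
t_q=1 is in segment 0 (τ=1); S_0(τ)=15/8

y_0=-5 y_1=4 y_2=-1
S(1) = 15/8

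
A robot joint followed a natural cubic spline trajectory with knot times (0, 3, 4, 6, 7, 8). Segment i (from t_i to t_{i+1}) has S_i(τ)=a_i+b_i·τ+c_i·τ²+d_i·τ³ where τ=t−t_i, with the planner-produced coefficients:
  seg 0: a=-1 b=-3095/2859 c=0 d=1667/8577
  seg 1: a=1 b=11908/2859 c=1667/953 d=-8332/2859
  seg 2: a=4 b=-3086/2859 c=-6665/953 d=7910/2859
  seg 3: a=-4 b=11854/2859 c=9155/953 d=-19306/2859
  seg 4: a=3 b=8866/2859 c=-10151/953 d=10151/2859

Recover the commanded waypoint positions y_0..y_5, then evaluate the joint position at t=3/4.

y_0=-1 y_1=1 y_2=4 y_3=-4 y_4=3 y_5=-1
S(3/4) = -105511/60992

y_0 = S_0(0) = a_0 = -1
y_1 = S_1(0) = a_1 = 1
y_2 = S_2(0) = a_2 = 4
y_3 = S_3(0) = a_3 = -4
y_4 = S_4(0) = a_4 = 3
y_5 = S_4(1) = -1
t_q=3/4 is in segment 0 (τ=3/4); S_0(τ)=-105511/60992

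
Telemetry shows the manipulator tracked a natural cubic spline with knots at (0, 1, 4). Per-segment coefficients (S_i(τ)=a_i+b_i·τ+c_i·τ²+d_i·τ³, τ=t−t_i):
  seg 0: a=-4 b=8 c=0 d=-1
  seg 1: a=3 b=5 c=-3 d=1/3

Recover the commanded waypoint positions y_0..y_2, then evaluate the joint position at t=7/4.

y_0 = S_0(0) = a_0 = -4
y_1 = S_1(0) = a_1 = 3
y_2 = S_1(3) = 0
t_q=7/4 is in segment 1 (τ=3/4); S_1(τ)=333/64

y_0=-4 y_1=3 y_2=0
S(7/4) = 333/64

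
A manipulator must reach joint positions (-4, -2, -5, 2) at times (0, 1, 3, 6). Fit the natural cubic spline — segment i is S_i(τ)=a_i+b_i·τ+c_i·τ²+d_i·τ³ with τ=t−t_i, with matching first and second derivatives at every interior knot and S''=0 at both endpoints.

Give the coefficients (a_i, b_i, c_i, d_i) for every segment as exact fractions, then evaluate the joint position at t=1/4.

  seg 0: a=-4 b=58/21 c=0 d=-16/21
  seg 1: a=-2 b=10/21 c=-16/7 d=109/168
  seg 2: a=-5 b=-37/42 c=45/28 d=-5/28
S(1/4) = -93/28

Δ: Δ0=2, Δ1=-3/2, Δ2=7/3
row 1: diag=6, rhs=-21; c'=1/3, d'=-7/2
row 2: denom=10−2·1/3=28/3; d'=(23−2·-7/2)/(28/3)=45/14
back: M2=45/14
back: M1=-7/2−1/3·45/14=-32/7
M: M0=0, M1=-32/7, M2=45/14, M3=0
seg 0: a=-4, c=M0/2=0, d=(M1−M0)/(6·1)=-16/21, b=Δ0−h0·(2M0+M1)/6=58/21
seg 1: a=-2, c=M1/2=-16/7, d=(M2−M1)/(6·2)=109/168, b=Δ1−h1·(2M1+M2)/6=10/21
seg 2: a=-5, c=M2/2=45/28, d=(M3−M2)/(6·3)=-5/28, b=Δ2−h2·(2M2+M3)/6=-37/42
t_q=1/4 → seg 0, τ=1/4; S=-4+58/21·τ+0·τ²+-16/21·τ³=-93/28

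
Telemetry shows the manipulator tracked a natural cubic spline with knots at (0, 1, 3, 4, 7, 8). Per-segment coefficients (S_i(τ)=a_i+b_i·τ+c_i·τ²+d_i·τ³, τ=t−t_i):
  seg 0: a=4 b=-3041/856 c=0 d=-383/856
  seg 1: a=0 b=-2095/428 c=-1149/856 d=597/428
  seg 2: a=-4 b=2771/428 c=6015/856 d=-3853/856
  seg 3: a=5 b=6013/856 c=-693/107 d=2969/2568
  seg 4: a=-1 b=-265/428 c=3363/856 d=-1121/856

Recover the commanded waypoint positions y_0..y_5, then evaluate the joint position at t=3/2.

y_0=4 y_1=0 y_2=-4 y_3=5 y_4=-1 y_5=1
S(3/2) = -2233/856

y_0 = S_0(0) = a_0 = 4
y_1 = S_1(0) = a_1 = 0
y_2 = S_2(0) = a_2 = -4
y_3 = S_3(0) = a_3 = 5
y_4 = S_4(0) = a_4 = -1
y_5 = S_4(1) = 1
t_q=3/2 is in segment 1 (τ=1/2); S_1(τ)=-2233/856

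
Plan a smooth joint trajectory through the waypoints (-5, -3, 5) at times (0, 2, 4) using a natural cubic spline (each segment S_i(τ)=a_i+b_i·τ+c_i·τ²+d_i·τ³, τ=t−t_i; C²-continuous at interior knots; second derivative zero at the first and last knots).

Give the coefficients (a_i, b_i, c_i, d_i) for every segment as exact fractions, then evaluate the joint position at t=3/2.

Δ: Δ0=1, Δ1=4
row 1: diag=8, rhs=18; c'=1/4, d'=9/4
back: M1=9/4
M: M0=0, M1=9/4, M2=0
seg 0: a=-5, c=M0/2=0, d=(M1−M0)/(6·2)=3/16, b=Δ0−h0·(2M0+M1)/6=1/4
seg 1: a=-3, c=M1/2=9/8, d=(M2−M1)/(6·2)=-3/16, b=Δ1−h1·(2M1+M2)/6=5/2
t_q=3/2 → seg 0, τ=3/2; S=-5+1/4·τ+0·τ²+3/16·τ³=-511/128

  seg 0: a=-5 b=1/4 c=0 d=3/16
  seg 1: a=-3 b=5/2 c=9/8 d=-3/16
S(3/2) = -511/128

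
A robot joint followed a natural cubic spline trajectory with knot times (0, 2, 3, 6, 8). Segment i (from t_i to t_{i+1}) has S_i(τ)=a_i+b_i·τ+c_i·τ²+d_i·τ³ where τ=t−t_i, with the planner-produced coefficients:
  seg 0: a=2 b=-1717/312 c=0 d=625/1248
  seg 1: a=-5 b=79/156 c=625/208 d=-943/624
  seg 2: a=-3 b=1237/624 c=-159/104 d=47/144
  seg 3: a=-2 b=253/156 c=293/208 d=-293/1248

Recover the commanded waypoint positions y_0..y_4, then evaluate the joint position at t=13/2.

y_0 = S_0(0) = a_0 = 2
y_1 = S_1(0) = a_1 = -5
y_2 = S_2(0) = a_2 = -3
y_3 = S_3(0) = a_3 = -2
y_4 = S_3(2) = 5
t_q=13/2 is in segment 3 (τ=1/2); S_3(τ)=-2883/3328

y_0=2 y_1=-5 y_2=-3 y_3=-2 y_4=5
S(13/2) = -2883/3328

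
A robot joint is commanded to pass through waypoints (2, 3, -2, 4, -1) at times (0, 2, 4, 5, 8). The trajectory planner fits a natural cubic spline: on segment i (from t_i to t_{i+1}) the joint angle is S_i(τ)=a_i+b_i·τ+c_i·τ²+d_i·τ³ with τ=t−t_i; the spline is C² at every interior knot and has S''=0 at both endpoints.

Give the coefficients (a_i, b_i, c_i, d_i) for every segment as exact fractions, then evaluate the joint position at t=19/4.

  seg 0: a=2 b=1135/516 c=0 d=-877/2064
  seg 1: a=3 b=-374/129 c=-877/344 d=2837/2064
  seg 2: a=-2 b=1753/516 c=245/43 d=-1597/516
  seg 3: a=4 b=1421/258 c=-617/172 d=617/1548
S(19/4) = 26939/11008

Δ: Δ0=1/2, Δ1=-5/2, Δ2=6, Δ3=-5/3
row 1: diag=8, rhs=-18; c'=1/4, d'=-9/4
row 2: denom=6−2·1/4=11/2; d'=(51−2·-9/4)/(11/2)=111/11
row 3: denom=8−1·2/11=86/11; d'=(-46−1·111/11)/(86/11)=-617/86
back: M3=-617/86
back: M2=111/11−2/11·-617/86=490/43
back: M1=-9/4−1/4·490/43=-877/172
M: M0=0, M1=-877/172, M2=490/43, M3=-617/86, M4=0
seg 0: a=2, c=M0/2=0, d=(M1−M0)/(6·2)=-877/2064, b=Δ0−h0·(2M0+M1)/6=1135/516
seg 1: a=3, c=M1/2=-877/344, d=(M2−M1)/(6·2)=2837/2064, b=Δ1−h1·(2M1+M2)/6=-374/129
seg 2: a=-2, c=M2/2=245/43, d=(M3−M2)/(6·1)=-1597/516, b=Δ2−h2·(2M2+M3)/6=1753/516
seg 3: a=4, c=M3/2=-617/172, d=(M4−M3)/(6·3)=617/1548, b=Δ3−h3·(2M3+M4)/6=1421/258
t_q=19/4 → seg 2, τ=3/4; S=-2+1753/516·τ+245/43·τ²+-1597/516·τ³=26939/11008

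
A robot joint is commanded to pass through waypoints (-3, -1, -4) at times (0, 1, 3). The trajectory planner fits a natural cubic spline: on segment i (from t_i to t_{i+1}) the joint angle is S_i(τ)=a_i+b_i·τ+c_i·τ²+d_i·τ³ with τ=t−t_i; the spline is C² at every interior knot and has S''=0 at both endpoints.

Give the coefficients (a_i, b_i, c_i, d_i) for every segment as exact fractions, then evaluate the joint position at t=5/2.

Δ: Δ0=2, Δ1=-3/2
row 1: diag=6, rhs=-21; c'=1/3, d'=-7/2
back: M1=-7/2
M: M0=0, M1=-7/2, M2=0
seg 0: a=-3, c=M0/2=0, d=(M1−M0)/(6·1)=-7/12, b=Δ0−h0·(2M0+M1)/6=31/12
seg 1: a=-1, c=M1/2=-7/4, d=(M2−M1)/(6·2)=7/24, b=Δ1−h1·(2M1+M2)/6=5/6
t_q=5/2 → seg 1, τ=3/2; S=-1+5/6·τ+-7/4·τ²+7/24·τ³=-173/64

  seg 0: a=-3 b=31/12 c=0 d=-7/12
  seg 1: a=-1 b=5/6 c=-7/4 d=7/24
S(5/2) = -173/64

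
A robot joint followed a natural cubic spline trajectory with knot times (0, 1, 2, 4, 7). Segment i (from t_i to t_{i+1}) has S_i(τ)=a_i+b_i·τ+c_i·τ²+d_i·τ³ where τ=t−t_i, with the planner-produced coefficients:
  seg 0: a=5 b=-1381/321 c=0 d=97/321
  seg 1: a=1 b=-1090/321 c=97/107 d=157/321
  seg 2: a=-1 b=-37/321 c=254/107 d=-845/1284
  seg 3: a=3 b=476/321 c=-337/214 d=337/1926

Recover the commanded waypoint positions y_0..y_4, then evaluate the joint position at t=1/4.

y_0 = S_0(0) = a_0 = 5
y_1 = S_1(0) = a_1 = 1
y_2 = S_2(0) = a_2 = -1
y_3 = S_3(0) = a_3 = 3
y_4 = S_3(3) = -2
t_q=1/4 is in segment 0 (τ=1/4); S_0(τ)=26907/6848

y_0=5 y_1=1 y_2=-1 y_3=3 y_4=-2
S(1/4) = 26907/6848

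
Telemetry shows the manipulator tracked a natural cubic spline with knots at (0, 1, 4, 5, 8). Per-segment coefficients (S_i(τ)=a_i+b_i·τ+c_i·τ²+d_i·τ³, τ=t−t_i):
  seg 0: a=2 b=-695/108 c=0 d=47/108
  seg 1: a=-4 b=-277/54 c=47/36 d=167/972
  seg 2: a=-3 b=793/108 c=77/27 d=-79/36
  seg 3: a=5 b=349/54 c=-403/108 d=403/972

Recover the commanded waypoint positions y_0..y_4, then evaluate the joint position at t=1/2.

y_0=2 y_1=-4 y_2=-3 y_3=5 y_4=2
S(1/2) = -335/288

y_0 = S_0(0) = a_0 = 2
y_1 = S_1(0) = a_1 = -4
y_2 = S_2(0) = a_2 = -3
y_3 = S_3(0) = a_3 = 5
y_4 = S_3(3) = 2
t_q=1/2 is in segment 0 (τ=1/2); S_0(τ)=-335/288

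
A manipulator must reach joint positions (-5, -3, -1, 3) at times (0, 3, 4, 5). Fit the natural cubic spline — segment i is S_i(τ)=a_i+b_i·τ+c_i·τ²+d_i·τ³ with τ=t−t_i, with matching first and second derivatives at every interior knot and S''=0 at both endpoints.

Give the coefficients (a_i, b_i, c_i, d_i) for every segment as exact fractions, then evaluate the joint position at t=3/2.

Δ: Δ0=2/3, Δ1=2, Δ2=4
row 1: diag=8, rhs=8; c'=1/8, d'=1
row 2: denom=4−1·1/8=31/8; d'=(12−1·1)/(31/8)=88/31
back: M2=88/31
back: M1=1−1/8·88/31=20/31
M: M0=0, M1=20/31, M2=88/31, M3=0
seg 0: a=-5, c=M0/2=0, d=(M1−M0)/(6·3)=10/279, b=Δ0−h0·(2M0+M1)/6=32/93
seg 1: a=-3, c=M1/2=10/31, d=(M2−M1)/(6·1)=34/93, b=Δ1−h1·(2M1+M2)/6=122/93
seg 2: a=-1, c=M2/2=44/31, d=(M3−M2)/(6·1)=-44/93, b=Δ2−h2·(2M2+M3)/6=284/93
t_q=3/2 → seg 0, τ=3/2; S=-5+32/93·τ+0·τ²+10/279·τ³=-541/124

  seg 0: a=-5 b=32/93 c=0 d=10/279
  seg 1: a=-3 b=122/93 c=10/31 d=34/93
  seg 2: a=-1 b=284/93 c=44/31 d=-44/93
S(3/2) = -541/124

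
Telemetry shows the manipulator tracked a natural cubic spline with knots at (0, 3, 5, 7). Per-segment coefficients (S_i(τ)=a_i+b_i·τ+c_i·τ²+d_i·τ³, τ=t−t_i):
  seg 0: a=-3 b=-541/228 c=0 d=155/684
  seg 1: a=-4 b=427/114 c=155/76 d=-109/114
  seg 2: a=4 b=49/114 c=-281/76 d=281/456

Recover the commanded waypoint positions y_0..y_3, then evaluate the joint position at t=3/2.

y_0 = S_0(0) = a_0 = -3
y_1 = S_1(0) = a_1 = -4
y_2 = S_2(0) = a_2 = 4
y_3 = S_2(2) = -5
t_q=3/2 is in segment 0 (τ=3/2); S_0(τ)=-3523/608

y_0=-3 y_1=-4 y_2=4 y_3=-5
S(3/2) = -3523/608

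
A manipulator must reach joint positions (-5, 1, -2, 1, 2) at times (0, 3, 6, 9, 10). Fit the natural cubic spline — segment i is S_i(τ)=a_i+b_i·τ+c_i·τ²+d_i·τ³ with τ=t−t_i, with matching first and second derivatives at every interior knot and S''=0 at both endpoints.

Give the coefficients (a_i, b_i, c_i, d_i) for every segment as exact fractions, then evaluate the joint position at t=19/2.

Δ: Δ0=2, Δ1=-1, Δ2=1, Δ3=1
row 1: diag=12, rhs=-18; c'=1/4, d'=-3/2
row 2: denom=12−3·1/4=45/4; d'=(12−3·-3/2)/(45/4)=22/15
row 3: denom=8−3·4/15=36/5; d'=(0−3·22/15)/(36/5)=-11/18
back: M3=-11/18
back: M2=22/15−4/15·-11/18=44/27
back: M1=-3/2−1/4·44/27=-103/54
M: M0=0, M1=-103/54, M2=44/27, M3=-11/18, M4=0
seg 0: a=-5, c=M0/2=0, d=(M1−M0)/(6·3)=-103/972, b=Δ0−h0·(2M0+M1)/6=319/108
seg 1: a=1, c=M1/2=-103/108, d=(M2−M1)/(6·3)=191/972, b=Δ1−h1·(2M1+M2)/6=5/54
seg 2: a=-2, c=M2/2=22/27, d=(M3−M2)/(6·3)=-121/972, b=Δ2−h2·(2M2+M3)/6=-35/108
seg 3: a=1, c=M3/2=-11/36, d=(M4−M3)/(6·1)=11/108, b=Δ3−h3·(2M3+M4)/6=65/54
t_q=19/2 → seg 3, τ=1/2; S=1+65/54·τ+-11/36·τ²+11/108·τ³=443/288

  seg 0: a=-5 b=319/108 c=0 d=-103/972
  seg 1: a=1 b=5/54 c=-103/108 d=191/972
  seg 2: a=-2 b=-35/108 c=22/27 d=-121/972
  seg 3: a=1 b=65/54 c=-11/36 d=11/108
S(19/2) = 443/288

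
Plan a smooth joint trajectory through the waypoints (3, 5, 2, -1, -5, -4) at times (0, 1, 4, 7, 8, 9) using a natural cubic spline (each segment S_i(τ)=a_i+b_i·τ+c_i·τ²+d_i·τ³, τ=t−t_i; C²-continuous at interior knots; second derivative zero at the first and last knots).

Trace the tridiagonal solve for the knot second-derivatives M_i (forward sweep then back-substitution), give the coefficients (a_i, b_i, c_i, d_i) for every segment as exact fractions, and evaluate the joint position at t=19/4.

Δ: Δ0=2, Δ1=-1, Δ2=-1, Δ3=-4, Δ4=1
row 1: diag=8, rhs=-18; c'=3/8, d'=-9/4
row 2: denom=12−3·3/8=87/8; d'=(0−3·-9/4)/(87/8)=18/29
row 3: denom=8−3·8/29=208/29; d'=(-18−3·18/29)/(208/29)=-36/13
row 4: denom=4−1·29/208=803/208; d'=(30−1·-36/13)/(803/208)=6816/803
back: M4=6816/803
back: M3=-36/13−29/208·6816/803=-3174/803
back: M2=18/29−8/29·-3174/803=1374/803
back: M1=-9/4−3/8·1374/803=-2322/803
M: M0=0, M1=-2322/803, M2=1374/803, M3=-3174/803, M4=6816/803, M5=0
seg 0: a=3, c=M0/2=0, d=(M1−M0)/(6·1)=-387/803, b=Δ0−h0·(2M0+M1)/6=1993/803
seg 1: a=5, c=M1/2=-1161/803, d=(M2−M1)/(6·3)=56/219, b=Δ1−h1·(2M1+M2)/6=832/803
seg 2: a=2, c=M2/2=687/803, d=(M3−M2)/(6·3)=-758/2409, b=Δ2−h2·(2M2+M3)/6=-590/803
seg 3: a=-1, c=M3/2=-1587/803, d=(M4−M3)/(6·1)=1665/803, b=Δ3−h3·(2M3+M4)/6=-3290/803
seg 4: a=-5, c=M4/2=3408/803, d=(M5−M4)/(6·1)=-1136/803, b=Δ4−h4·(2M4+M5)/6=-1469/803
t_q=19/4 → seg 2, τ=3/4; S=2+-590/803·τ+687/803·τ²+-758/2409·τ³=46187/25696

  seg 0: a=3 b=1993/803 c=0 d=-387/803
  seg 1: a=5 b=832/803 c=-1161/803 d=56/219
  seg 2: a=2 b=-590/803 c=687/803 d=-758/2409
  seg 3: a=-1 b=-3290/803 c=-1587/803 d=1665/803
  seg 4: a=-5 b=-1469/803 c=3408/803 d=-1136/803
S(19/4) = 46187/25696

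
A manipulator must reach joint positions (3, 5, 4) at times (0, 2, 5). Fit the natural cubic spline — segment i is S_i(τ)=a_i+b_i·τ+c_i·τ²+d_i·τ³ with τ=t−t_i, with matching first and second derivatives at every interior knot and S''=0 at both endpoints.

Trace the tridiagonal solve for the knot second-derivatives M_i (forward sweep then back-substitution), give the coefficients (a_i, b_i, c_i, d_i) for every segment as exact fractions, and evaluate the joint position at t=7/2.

Δ: Δ0=1, Δ1=-1/3
row 1: diag=10, rhs=-8; c'=3/10, d'=-4/5
back: M1=-4/5
M: M0=0, M1=-4/5, M2=0
seg 0: a=3, c=M0/2=0, d=(M1−M0)/(6·2)=-1/15, b=Δ0−h0·(2M0+M1)/6=19/15
seg 1: a=5, c=M1/2=-2/5, d=(M2−M1)/(6·3)=2/45, b=Δ1−h1·(2M1+M2)/6=7/15
t_q=7/2 → seg 1, τ=3/2; S=5+7/15·τ+-2/5·τ²+2/45·τ³=99/20

  seg 0: a=3 b=19/15 c=0 d=-1/15
  seg 1: a=5 b=7/15 c=-2/5 d=2/45
S(7/2) = 99/20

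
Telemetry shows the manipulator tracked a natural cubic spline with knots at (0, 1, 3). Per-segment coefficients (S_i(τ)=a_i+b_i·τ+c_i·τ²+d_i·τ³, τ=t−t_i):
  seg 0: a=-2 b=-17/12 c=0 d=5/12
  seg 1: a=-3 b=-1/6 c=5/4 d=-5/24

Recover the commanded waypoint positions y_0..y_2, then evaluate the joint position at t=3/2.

y_0=-2 y_1=-3 y_2=0
S(3/2) = -179/64

y_0 = S_0(0) = a_0 = -2
y_1 = S_1(0) = a_1 = -3
y_2 = S_1(2) = 0
t_q=3/2 is in segment 1 (τ=1/2); S_1(τ)=-179/64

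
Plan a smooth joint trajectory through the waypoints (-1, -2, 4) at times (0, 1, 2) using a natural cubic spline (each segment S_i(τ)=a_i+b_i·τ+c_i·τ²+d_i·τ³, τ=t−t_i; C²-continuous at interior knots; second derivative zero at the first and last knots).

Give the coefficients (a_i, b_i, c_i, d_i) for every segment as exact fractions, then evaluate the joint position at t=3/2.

Δ: Δ0=-1, Δ1=6
row 1: diag=4, rhs=42; c'=1/4, d'=21/2
back: M1=21/2
M: M0=0, M1=21/2, M2=0
seg 0: a=-1, c=M0/2=0, d=(M1−M0)/(6·1)=7/4, b=Δ0−h0·(2M0+M1)/6=-11/4
seg 1: a=-2, c=M1/2=21/4, d=(M2−M1)/(6·1)=-7/4, b=Δ1−h1·(2M1+M2)/6=5/2
t_q=3/2 → seg 1, τ=1/2; S=-2+5/2·τ+21/4·τ²+-7/4·τ³=11/32

  seg 0: a=-1 b=-11/4 c=0 d=7/4
  seg 1: a=-2 b=5/2 c=21/4 d=-7/4
S(3/2) = 11/32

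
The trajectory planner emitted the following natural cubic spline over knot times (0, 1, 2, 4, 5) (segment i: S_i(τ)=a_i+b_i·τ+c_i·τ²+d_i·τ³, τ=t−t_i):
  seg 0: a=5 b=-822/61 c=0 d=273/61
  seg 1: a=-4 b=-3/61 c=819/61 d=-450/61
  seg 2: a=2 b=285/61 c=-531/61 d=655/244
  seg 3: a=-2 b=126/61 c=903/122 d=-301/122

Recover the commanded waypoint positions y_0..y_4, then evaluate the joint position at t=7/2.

y_0 = S_0(0) = a_0 = 5
y_1 = S_1(0) = a_1 = -4
y_2 = S_2(0) = a_2 = 2
y_3 = S_3(0) = a_3 = -2
y_4 = S_3(1) = 5
t_q=7/2 is in segment 2 (τ=3/2); S_2(τ)=-2963/1952

y_0=5 y_1=-4 y_2=2 y_3=-2 y_4=5
S(7/2) = -2963/1952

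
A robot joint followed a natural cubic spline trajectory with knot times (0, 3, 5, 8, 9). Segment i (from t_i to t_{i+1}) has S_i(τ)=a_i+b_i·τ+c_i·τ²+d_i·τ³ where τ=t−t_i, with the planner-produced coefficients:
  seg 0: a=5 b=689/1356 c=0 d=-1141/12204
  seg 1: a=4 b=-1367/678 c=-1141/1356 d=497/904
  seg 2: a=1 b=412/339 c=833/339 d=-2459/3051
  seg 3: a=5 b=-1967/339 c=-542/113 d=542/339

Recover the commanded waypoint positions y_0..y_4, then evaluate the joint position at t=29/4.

y_0 = S_0(0) = a_0 = 5
y_1 = S_1(0) = a_1 = 4
y_2 = S_2(0) = a_2 = 1
y_3 = S_3(0) = a_3 = 5
y_4 = S_3(1) = -4
t_q=29/4 is in segment 2 (τ=9/4); S_2(τ)=50579/7232

y_0=5 y_1=4 y_2=1 y_3=5 y_4=-4
S(29/4) = 50579/7232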